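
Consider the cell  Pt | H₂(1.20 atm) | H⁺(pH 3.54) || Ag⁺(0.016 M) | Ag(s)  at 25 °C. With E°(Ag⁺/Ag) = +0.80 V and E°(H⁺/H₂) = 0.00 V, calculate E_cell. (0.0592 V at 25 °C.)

0.91 V

The Ag⁺/Ag couple is the cathode, so E°_cell = 0.80 V; n = 2.
[H⁺] = 10^(−3.54) = 2.9 × 10^-4 M, and Q = [H⁺]^2 / ([Ag⁺]^2·P(H₂)) = 2.71 × 10^-4.
E = E° − (0.0592/2) log Q = 0.80 − (0.0592/2)(-3.567) = 0.906 V.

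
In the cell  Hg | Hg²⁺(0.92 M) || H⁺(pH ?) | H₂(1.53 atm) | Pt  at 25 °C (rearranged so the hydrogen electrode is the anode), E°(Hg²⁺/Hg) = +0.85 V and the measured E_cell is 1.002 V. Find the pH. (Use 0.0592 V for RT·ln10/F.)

pH = 2.49

E°_cell = 0.85 V and n = 2.
log Q = n(E° − E)/0.0592 = 2×(0.85 − 1.002)/0.0592 = -5.135.
With Q = [H⁺]^2 / ([Hg²⁺]·P(H₂)), solving for [H⁺] gives log[H⁺] = -2.493, so pH = 2.49.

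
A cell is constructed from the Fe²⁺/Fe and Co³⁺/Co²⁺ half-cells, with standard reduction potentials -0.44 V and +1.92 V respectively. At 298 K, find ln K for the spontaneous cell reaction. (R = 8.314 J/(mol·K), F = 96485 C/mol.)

E°_cell = +1.92 − (-0.44) = 2.36 V, with n = 2 electrons transferred.
At equilibrium E = 0, so the Nernst equation gives ln K = nFE°/RT = (2)(96485)(2.36)/((8.314)(298)) = 183.81.

ln K = 183.8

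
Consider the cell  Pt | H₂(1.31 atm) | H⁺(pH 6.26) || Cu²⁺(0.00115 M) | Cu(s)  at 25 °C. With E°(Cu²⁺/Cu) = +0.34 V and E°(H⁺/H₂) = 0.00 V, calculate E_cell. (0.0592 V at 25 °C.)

0.63 V

The Cu²⁺/Cu couple is the cathode, so E°_cell = 0.34 V; n = 2.
[H⁺] = 10^(−6.26) = 5.5 × 10^-7 M, and Q = [H⁺]^2 / ([Cu²⁺]·P(H₂)) = 2 × 10^-10.
E = E° − (0.0592/2) log Q = 0.34 − (0.0592/2)(-9.698) = 0.627 V.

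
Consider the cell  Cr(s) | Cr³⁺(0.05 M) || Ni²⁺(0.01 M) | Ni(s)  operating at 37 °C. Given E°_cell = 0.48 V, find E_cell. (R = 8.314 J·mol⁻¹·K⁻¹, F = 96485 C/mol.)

0.445 V

Balancing electrons gives n = 6; the reaction quotient is Q = [Cr³⁺]^2/[Ni²⁺]^3 = 2500.
E = E° − (RT/nF) ln Q = 0.48 − (8.314×310)/(6×96485) × (7.824) = 0.480 − 0.035 = 0.445 V.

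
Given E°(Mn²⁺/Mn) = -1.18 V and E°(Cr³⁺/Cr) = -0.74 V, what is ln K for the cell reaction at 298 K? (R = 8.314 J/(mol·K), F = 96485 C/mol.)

E°_cell = -0.74 − (-1.18) = 0.44 V, with n = 6 electrons transferred.
At equilibrium E = 0, so the Nernst equation gives ln K = nFE°/RT = (6)(96485)(0.44)/((8.314)(298)) = 102.81.

ln K = 102.8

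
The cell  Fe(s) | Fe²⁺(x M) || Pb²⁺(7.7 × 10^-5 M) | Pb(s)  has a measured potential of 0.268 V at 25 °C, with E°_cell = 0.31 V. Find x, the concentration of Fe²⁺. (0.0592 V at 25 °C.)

From the Nernst equation, log Q = n(E° − E)/0.0592 = 2(0.31 − 0.268)/0.0592 = 1.419, so Q = 26.2.
With Q = [Fe²⁺]/[Pb²⁺] and the known concentrations, [Fe²⁺] in the numerator gives [Fe²⁺] = 0.002 M.

0.002 M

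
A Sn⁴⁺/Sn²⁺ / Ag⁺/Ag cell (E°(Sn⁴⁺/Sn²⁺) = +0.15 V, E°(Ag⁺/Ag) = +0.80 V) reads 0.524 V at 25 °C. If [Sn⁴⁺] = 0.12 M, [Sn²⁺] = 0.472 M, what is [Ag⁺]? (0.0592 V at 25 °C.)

From the Nernst equation, log Q = n(E° − E)/0.0592 = 2(0.65 − 0.524)/0.0592 = 4.257, so Q = 1.81 × 10^4.
With Q = [Sn⁴⁺]/([Sn²⁺]·[Ag⁺]^2) and the known concentrations, [Ag⁺]^2 in the denominator gives [Ag⁺] = 0.0038 M.

0.0038 M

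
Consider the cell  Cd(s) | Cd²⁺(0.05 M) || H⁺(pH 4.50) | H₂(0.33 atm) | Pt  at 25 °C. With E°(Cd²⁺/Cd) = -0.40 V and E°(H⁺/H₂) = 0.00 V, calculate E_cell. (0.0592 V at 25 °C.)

0.19 V

The hydrogen couple is the cathode, so E°_cell = 0.40 V; n = 2.
[H⁺] = 10^(−4.50) = 3.2 × 10^-5 M, and Q = [Cd²⁺]·P(H₂) / [H⁺]^2 = 1.65 × 10^7.
E = E° − (0.0592/2) log Q = 0.40 − (0.0592/2)(7.217) = 0.186 V.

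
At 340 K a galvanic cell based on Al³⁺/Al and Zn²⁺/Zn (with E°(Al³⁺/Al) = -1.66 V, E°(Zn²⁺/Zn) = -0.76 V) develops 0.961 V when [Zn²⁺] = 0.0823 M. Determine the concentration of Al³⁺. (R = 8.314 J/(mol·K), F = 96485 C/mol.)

4.6 × 10^-5 M

From the Nernst equation, ln Q = nF(E° − E)/RT = 6×96485×(0.90 − 0.961)/(8.314×340) = -12.493, so Q = 3.75 × 10^-6.
With Q = [Al³⁺]^2/[Zn²⁺]^3 and the known concentrations, [Al³⁺]^2 in the numerator gives [Al³⁺] = 4.6 × 10^-5 M.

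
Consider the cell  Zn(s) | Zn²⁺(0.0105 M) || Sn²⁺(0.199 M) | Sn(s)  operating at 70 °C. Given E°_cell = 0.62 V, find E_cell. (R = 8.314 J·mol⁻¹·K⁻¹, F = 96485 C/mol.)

0.663 V

Balancing electrons gives n = 2; the reaction quotient is Q = [Zn²⁺]/[Sn²⁺] = 0.0528.
E = E° − (RT/nF) ln Q = 0.62 − (8.314×343)/(2×96485) × (-2.942) = 0.620 + 0.043 = 0.663 V.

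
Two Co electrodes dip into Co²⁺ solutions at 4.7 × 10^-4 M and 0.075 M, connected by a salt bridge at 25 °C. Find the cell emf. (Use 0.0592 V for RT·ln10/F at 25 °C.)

Both half-cells are Co²⁺/Co, so E°_cell = 0. The concentrated side is the cathode; the cell reaction moves Co²⁺ from high to low concentration with n = 2.
Q = [Co²⁺]_dilute/[Co²⁺]_conc = 4.7 × 10^-4/0.075 = 0.00627.
E = 0 − (0.0592/2) log Q = −(0.0592/2)(-2.203) = 0.0652 V.

0.065 V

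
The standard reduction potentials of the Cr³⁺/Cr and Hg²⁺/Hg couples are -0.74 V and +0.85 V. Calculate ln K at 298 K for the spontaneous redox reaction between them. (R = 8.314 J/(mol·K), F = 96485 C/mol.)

E°_cell = +0.85 − (-0.74) = 1.59 V, with n = 6 electrons transferred.
At equilibrium E = 0, so the Nernst equation gives ln K = nFE°/RT = (6)(96485)(1.59)/((8.314)(298)) = 371.52.

ln K = 371.5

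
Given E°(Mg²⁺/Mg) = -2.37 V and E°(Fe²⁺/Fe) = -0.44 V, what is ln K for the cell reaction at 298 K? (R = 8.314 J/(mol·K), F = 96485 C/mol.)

ln K = 150.3

E°_cell = -0.44 − (-2.37) = 1.93 V, with n = 2 electrons transferred.
At equilibrium E = 0, so the Nernst equation gives ln K = nFE°/RT = (2)(96485)(1.93)/((8.314)(298)) = 150.32.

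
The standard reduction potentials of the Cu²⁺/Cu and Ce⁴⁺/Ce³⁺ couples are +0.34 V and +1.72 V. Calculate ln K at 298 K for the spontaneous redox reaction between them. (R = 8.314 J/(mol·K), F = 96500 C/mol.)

ln K = 107.5

E°_cell = +1.72 − (+0.34) = 1.38 V, with n = 2 electrons transferred.
At equilibrium E = 0, so the Nernst equation gives ln K = nFE°/RT = (2)(96500)(1.38)/((8.314)(298)) = 107.50.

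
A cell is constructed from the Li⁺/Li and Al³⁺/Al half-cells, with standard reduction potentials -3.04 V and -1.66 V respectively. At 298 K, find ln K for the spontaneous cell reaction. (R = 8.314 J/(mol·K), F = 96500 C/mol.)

E°_cell = -1.66 − (-3.04) = 1.38 V, with n = 3 electrons transferred.
At equilibrium E = 0, so the Nernst equation gives ln K = nFE°/RT = (3)(96500)(1.38)/((8.314)(298)) = 161.25.

ln K = 161.3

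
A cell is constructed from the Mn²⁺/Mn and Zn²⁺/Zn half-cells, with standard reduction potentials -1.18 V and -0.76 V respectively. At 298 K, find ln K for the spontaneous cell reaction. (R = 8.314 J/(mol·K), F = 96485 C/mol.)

ln K = 32.7

E°_cell = -0.76 − (-1.18) = 0.42 V, with n = 2 electrons transferred.
At equilibrium E = 0, so the Nernst equation gives ln K = nFE°/RT = (2)(96485)(0.42)/((8.314)(298)) = 32.71.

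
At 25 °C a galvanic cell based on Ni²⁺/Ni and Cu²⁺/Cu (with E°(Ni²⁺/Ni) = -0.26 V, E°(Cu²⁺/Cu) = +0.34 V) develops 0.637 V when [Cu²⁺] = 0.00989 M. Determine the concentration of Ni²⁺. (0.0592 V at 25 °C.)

From the Nernst equation, log Q = n(E° − E)/0.0592 = 2(0.60 − 0.637)/0.0592 = -1.250, so Q = 0.0562.
With Q = [Ni²⁺]/[Cu²⁺] and the known concentrations, [Ni²⁺] in the numerator gives [Ni²⁺] = 5.6 × 10^-4 M.

5.6 × 10^-4 M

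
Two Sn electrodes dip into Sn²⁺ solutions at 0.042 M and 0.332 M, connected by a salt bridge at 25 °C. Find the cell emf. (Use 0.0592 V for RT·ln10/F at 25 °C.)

Both half-cells are Sn²⁺/Sn, so E°_cell = 0. The concentrated side is the cathode; the cell reaction moves Sn²⁺ from high to low concentration with n = 2.
Q = [Sn²⁺]_dilute/[Sn²⁺]_conc = 0.042/0.332 = 0.127.
E = 0 − (0.0592/2) log Q = −(0.0592/2)(-0.898) = 0.0266 V.

0.027 V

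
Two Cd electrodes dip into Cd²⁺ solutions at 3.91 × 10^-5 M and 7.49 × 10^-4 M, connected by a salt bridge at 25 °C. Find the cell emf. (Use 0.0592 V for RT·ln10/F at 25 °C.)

0.038 V

Both half-cells are Cd²⁺/Cd, so E°_cell = 0. The concentrated side is the cathode; the cell reaction moves Cd²⁺ from high to low concentration with n = 2.
Q = [Cd²⁺]_dilute/[Cd²⁺]_conc = 3.91 × 10^-5/7.49 × 10^-4 = 0.0522.
E = 0 − (0.0592/2) log Q = −(0.0592/2)(-1.282) = 0.0379 V.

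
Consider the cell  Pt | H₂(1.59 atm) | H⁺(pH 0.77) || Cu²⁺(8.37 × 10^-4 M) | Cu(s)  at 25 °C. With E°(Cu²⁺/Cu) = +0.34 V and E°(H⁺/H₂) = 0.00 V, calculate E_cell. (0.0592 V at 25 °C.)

The Cu²⁺/Cu couple is the cathode, so E°_cell = 0.34 V; n = 2.
[H⁺] = 10^(−0.77) = 0.17 M, and Q = [H⁺]^2 / ([Cu²⁺]·P(H₂)) = 21.7.
E = E° − (0.0592/2) log Q = 0.34 − (0.0592/2)(1.336) = 0.300 V.

0.30 V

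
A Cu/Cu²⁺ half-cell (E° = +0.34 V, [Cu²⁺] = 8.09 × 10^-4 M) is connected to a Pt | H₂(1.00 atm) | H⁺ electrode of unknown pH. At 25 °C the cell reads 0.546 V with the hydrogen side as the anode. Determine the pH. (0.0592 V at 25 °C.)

pH = 5.03

E°_cell = 0.34 V and n = 2.
log Q = n(E° − E)/0.0592 = 2×(0.34 − 0.546)/0.0592 = -6.959.
With Q = [H⁺]^2 / ([Cu²⁺]·P(H₂)), solving for [H⁺] gives log[H⁺] = -5.026, so pH = 5.03.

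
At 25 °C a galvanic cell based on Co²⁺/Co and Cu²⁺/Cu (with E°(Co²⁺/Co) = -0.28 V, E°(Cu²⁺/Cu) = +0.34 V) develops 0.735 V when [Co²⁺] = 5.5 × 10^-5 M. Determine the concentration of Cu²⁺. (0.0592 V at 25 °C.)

0.42 M

From the Nernst equation, log Q = n(E° − E)/0.0592 = 2(0.62 − 0.735)/0.0592 = -3.885, so Q = 1.3 × 10^-4.
With Q = [Co²⁺]/[Cu²⁺] and the known concentrations, [Cu²⁺] in the denominator gives [Cu²⁺] = 0.42 M.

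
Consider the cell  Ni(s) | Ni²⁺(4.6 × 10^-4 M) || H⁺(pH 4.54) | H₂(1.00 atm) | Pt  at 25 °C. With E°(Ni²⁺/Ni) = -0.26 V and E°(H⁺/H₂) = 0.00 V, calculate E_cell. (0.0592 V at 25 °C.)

0.090 V

The hydrogen couple is the cathode, so E°_cell = 0.26 V; n = 2.
[H⁺] = 10^(−4.54) = 2.9 × 10^-5 M, and Q = [Ni²⁺]·P(H₂) / [H⁺]^2 = 5.53 × 10^5.
E = E° − (0.0592/2) log Q = 0.26 − (0.0592/2)(5.743) = 0.090 V.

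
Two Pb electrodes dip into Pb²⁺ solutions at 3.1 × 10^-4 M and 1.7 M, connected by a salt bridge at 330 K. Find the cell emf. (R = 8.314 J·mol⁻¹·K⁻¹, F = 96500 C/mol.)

0.12 V

Both half-cells are Pb²⁺/Pb, so E°_cell = 0. The concentrated side is the cathode; the cell reaction moves Pb²⁺ from high to low concentration with n = 2.
Q = [Pb²⁺]_dilute/[Pb²⁺]_conc = 3.1 × 10^-4/1.7 = 1.82 × 10^-4.
E = 0 − (RT/nF) ln Q = −((8.314×330)/(2×96500))(-8.610) = 0.1224 V.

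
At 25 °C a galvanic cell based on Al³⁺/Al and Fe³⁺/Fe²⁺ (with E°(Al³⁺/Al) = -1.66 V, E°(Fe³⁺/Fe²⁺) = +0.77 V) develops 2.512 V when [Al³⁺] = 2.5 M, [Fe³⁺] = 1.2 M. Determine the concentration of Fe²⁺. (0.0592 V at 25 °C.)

0.036 M

From the Nernst equation, log Q = n(E° − E)/0.0592 = 3(2.43 − 2.512)/0.0592 = -4.155, so Q = 6.99 × 10^-5.
With Q = [Al³⁺]·[Fe²⁺]^3/[Fe³⁺]^3 and the known concentrations, [Fe²⁺]^3 in the numerator gives [Fe²⁺] = 0.036 M.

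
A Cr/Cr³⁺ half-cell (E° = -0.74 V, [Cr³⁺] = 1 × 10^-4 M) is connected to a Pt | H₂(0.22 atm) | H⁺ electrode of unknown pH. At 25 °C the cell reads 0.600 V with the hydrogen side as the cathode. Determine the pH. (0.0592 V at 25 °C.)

E°_cell = 0.74 V and n = 6.
log Q = n(E° − E)/0.0592 = 6×(0.74 − 0.600)/0.0592 = 14.189.
With Q = [Cr³⁺]^2·P(H₂)^3 / [H⁺]^6, solving for [H⁺] gives log[H⁺] = -4.027, so pH = 4.03.

pH = 4.03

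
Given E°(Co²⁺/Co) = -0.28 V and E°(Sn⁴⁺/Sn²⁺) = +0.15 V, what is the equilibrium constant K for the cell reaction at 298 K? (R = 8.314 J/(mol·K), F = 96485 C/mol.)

E°_cell = +0.15 − (-0.28) = 0.43 V, with n = 2 electrons transferred.
At equilibrium E = 0, so the Nernst equation gives ln K = nFE°/RT = (2)(96485)(0.43)/((8.314)(298)) = 33.49.
K = e^33.49 = 3.5 × 10^14.

3.5 × 10^14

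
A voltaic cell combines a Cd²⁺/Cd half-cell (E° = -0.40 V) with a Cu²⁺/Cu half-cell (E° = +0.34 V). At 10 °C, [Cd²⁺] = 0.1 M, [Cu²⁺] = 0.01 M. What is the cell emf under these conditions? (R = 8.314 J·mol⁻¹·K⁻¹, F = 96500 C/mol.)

0.712 V

The Cu²⁺/Cu couple has the higher reduction potential and acts as the cathode, so E°_cell = +0.34 − (-0.40) = 0.74 V.
Balancing electrons gives n = 2; the reaction quotient is Q = [Cd²⁺]/[Cu²⁺] = 10.0.
E = E° − (RT/nF) ln Q = 0.74 − (8.314×283)/(2×96500) × (2.303) = 0.740 − 0.028 = 0.712 V.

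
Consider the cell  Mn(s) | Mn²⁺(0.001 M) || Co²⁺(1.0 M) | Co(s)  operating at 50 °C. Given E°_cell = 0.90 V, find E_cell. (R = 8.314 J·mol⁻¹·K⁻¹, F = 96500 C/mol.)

0.996 V

Balancing electrons gives n = 2; the reaction quotient is Q = [Mn²⁺]/[Co²⁺] = 0.00100.
E = E° − (RT/nF) ln Q = 0.90 − (8.314×323)/(2×96500) × (-6.908) = 0.900 + 0.096 = 0.996 V.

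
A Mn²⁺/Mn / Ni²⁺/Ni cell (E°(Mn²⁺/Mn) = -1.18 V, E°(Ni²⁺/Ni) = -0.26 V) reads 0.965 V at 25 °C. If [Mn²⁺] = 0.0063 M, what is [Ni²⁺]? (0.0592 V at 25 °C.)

From the Nernst equation, log Q = n(E° − E)/0.0592 = 2(0.92 − 0.965)/0.0592 = -1.520, so Q = 0.0302.
With Q = [Mn²⁺]/[Ni²⁺] and the known concentrations, [Ni²⁺] in the denominator gives [Ni²⁺] = 0.21 M.

0.21 M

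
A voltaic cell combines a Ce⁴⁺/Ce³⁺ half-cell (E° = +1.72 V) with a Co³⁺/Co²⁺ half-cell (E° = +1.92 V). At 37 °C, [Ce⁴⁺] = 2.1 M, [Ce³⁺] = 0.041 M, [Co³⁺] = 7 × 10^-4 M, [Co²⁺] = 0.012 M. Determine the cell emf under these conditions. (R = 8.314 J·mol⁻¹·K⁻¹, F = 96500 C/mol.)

0.019 V

The Co³⁺/Co²⁺ couple has the higher reduction potential and acts as the cathode, so E°_cell = +1.92 − (+1.72) = 0.20 V.
Balancing electrons gives n = 1; the reaction quotient is Q = [Ce⁴⁺]·[Co²⁺]/([Ce³⁺]·[Co³⁺]) = 878.
E = E° − (RT/nF) ln Q = 0.20 − (8.314×310)/(1×96500) × (6.778) = 0.200 − 0.181 = 0.019 V.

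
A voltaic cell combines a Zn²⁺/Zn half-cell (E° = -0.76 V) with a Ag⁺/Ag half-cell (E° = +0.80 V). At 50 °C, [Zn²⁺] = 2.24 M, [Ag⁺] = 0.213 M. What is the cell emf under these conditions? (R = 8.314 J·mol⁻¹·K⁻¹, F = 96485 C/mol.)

1.51 V

The Ag⁺/Ag couple has the higher reduction potential and acts as the cathode, so E°_cell = +0.80 − (-0.76) = 1.56 V.
Balancing electrons gives n = 2; the reaction quotient is Q = [Zn²⁺]/[Ag⁺]^2 = 49.4.
E = E° − (RT/nF) ln Q = 1.56 − (8.314×323)/(2×96485) × (3.899) = 1.560 − 0.054 = 1.506 V.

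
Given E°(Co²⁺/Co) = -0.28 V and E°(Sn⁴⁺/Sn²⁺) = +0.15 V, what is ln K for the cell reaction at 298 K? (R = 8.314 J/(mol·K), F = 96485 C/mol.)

ln K = 33.5

E°_cell = +0.15 − (-0.28) = 0.43 V, with n = 2 electrons transferred.
At equilibrium E = 0, so the Nernst equation gives ln K = nFE°/RT = (2)(96485)(0.43)/((8.314)(298)) = 33.49.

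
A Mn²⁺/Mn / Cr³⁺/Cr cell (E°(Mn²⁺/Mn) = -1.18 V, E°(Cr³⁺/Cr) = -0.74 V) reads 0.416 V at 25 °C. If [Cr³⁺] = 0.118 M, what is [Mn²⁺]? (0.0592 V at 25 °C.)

1.6 M

From the Nernst equation, log Q = n(E° − E)/0.0592 = 6(0.44 − 0.416)/0.0592 = 2.432, so Q = 271.
With Q = [Mn²⁺]^3/[Cr³⁺]^2 and the known concentrations, [Mn²⁺]^3 in the numerator gives [Mn²⁺] = 1.6 M.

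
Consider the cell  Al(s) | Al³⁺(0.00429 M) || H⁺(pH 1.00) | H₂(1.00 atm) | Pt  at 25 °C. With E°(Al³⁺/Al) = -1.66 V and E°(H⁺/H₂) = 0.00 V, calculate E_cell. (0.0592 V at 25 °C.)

1.65 V

The hydrogen couple is the cathode, so E°_cell = 1.66 V; n = 6.
[H⁺] = 10^(−1.00) = 0.10 M, and Q = [Al³⁺]^2·P(H₂)^3 / [H⁺]^6 = 18.4.
E = E° − (0.0592/6) log Q = 1.66 − (0.0592/6)(1.265) = 1.648 V.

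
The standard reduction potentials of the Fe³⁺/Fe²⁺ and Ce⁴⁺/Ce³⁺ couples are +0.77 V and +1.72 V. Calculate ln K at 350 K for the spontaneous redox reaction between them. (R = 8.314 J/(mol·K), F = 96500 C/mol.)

ln K = 31.5

E°_cell = +1.72 − (+0.77) = 0.95 V, with n = 1 electron transferred.
At equilibrium E = 0, so the Nernst equation gives ln K = nFE°/RT = (1)(96500)(0.95)/((8.314)(350)) = 31.50.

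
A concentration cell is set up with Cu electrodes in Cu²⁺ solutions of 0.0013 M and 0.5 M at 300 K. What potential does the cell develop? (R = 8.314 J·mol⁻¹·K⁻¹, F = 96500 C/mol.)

0.077 V

Both half-cells are Cu²⁺/Cu, so E°_cell = 0. The concentrated side is the cathode; the cell reaction moves Cu²⁺ from high to low concentration with n = 2.
Q = [Cu²⁺]_dilute/[Cu²⁺]_conc = 0.0013/0.5 = 0.00260.
E = 0 − (RT/nF) ln Q = −((8.314×300)/(2×96500))(-5.952) = 0.0769 V.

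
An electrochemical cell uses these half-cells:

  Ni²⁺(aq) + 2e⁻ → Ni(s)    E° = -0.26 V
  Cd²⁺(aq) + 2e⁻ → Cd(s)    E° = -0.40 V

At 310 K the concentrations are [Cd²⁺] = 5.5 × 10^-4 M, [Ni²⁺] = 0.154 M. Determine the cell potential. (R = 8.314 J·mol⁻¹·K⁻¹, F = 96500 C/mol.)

The Ni²⁺/Ni couple has the higher reduction potential and acts as the cathode, so E°_cell = -0.26 − (-0.40) = 0.14 V.
Balancing electrons gives n = 2; the reaction quotient is Q = [Cd²⁺]/[Ni²⁺] = 0.00357.
E = E° − (RT/nF) ln Q = 0.14 − (8.314×310)/(2×96500) × (-5.635) = 0.140 + 0.075 = 0.215 V.

0.215 V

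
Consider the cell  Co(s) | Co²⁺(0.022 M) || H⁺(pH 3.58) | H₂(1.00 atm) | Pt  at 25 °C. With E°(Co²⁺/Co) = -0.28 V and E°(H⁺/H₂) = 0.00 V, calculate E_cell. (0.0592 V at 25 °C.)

0.12 V

The hydrogen couple is the cathode, so E°_cell = 0.28 V; n = 2.
[H⁺] = 10^(−3.58) = 2.6 × 10^-4 M, and Q = [Co²⁺]·P(H₂) / [H⁺]^2 = 3.18 × 10^5.
E = E° − (0.0592/2) log Q = 0.28 − (0.0592/2)(5.502) = 0.117 V.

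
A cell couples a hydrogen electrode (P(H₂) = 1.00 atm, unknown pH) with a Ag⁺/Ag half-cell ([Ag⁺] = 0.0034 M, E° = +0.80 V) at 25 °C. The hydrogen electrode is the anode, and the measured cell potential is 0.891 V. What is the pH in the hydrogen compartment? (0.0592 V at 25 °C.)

pH = 4.01

E°_cell = 0.80 V and n = 2.
log Q = n(E° − E)/0.0592 = 2×(0.80 − 0.891)/0.0592 = -3.074.
With Q = [H⁺]^2 / ([Ag⁺]^2·P(H₂)), solving for [H⁺] gives log[H⁺] = -4.006, so pH = 4.01.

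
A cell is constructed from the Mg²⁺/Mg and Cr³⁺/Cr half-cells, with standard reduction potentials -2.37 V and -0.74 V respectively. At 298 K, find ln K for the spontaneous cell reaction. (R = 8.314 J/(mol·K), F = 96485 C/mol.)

ln K = 380.9

E°_cell = -0.74 − (-2.37) = 1.63 V, with n = 6 electrons transferred.
At equilibrium E = 0, so the Nernst equation gives ln K = nFE°/RT = (6)(96485)(1.63)/((8.314)(298)) = 380.87.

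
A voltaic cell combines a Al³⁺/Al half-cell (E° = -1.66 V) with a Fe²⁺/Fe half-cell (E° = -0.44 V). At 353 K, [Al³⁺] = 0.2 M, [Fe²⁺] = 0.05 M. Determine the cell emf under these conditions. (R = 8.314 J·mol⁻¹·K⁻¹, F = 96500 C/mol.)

1.19 V

The Fe²⁺/Fe couple has the higher reduction potential and acts as the cathode, so E°_cell = -0.44 − (-1.66) = 1.22 V.
Balancing electrons gives n = 6; the reaction quotient is Q = [Al³⁺]^2/[Fe²⁺]^3 = 320.
E = E° − (RT/nF) ln Q = 1.22 − (8.314×353)/(6×96500) × (5.768) = 1.220 − 0.029 = 1.191 V.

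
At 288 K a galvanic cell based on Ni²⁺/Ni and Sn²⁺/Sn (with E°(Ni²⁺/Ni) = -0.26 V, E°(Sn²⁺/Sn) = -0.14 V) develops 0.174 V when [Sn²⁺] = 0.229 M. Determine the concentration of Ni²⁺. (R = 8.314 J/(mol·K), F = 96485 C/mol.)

0.0029 M

From the Nernst equation, ln Q = nF(E° − E)/RT = 2×96485×(0.12 − 0.174)/(8.314×288) = -4.352, so Q = 0.0129.
With Q = [Ni²⁺]/[Sn²⁺] and the known concentrations, [Ni²⁺] in the numerator gives [Ni²⁺] = 0.0029 M.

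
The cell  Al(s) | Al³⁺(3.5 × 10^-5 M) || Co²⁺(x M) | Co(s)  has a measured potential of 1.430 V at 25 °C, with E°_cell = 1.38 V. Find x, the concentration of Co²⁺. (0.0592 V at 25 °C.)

0.052 M

From the Nernst equation, log Q = n(E° − E)/0.0592 = 6(1.38 − 1.430)/0.0592 = -5.068, so Q = 8.56 × 10^-6.
With Q = [Al³⁺]^2/[Co²⁺]^3 and the known concentrations, [Co²⁺]^3 in the denominator gives [Co²⁺] = 0.052 M.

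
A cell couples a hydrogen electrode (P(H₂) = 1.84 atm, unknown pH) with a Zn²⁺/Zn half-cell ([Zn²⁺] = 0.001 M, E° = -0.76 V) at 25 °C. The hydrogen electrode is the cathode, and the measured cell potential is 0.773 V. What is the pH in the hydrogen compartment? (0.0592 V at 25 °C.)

E°_cell = 0.76 V and n = 2.
log Q = n(E° − E)/0.0592 = 2×(0.76 − 0.773)/0.0592 = -0.439.
With Q = [Zn²⁺]·P(H₂) / [H⁺]^2, solving for [H⁺] gives log[H⁺] = -1.148, so pH = 1.15.

pH = 1.15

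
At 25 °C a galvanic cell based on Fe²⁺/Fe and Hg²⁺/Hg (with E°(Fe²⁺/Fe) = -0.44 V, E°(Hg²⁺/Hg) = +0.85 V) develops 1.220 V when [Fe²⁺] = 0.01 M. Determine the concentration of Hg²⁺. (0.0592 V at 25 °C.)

4.3 × 10^-5 M

From the Nernst equation, log Q = n(E° − E)/0.0592 = 2(1.29 − 1.220)/0.0592 = 2.365, so Q = 232.
With Q = [Fe²⁺]/[Hg²⁺] and the known concentrations, [Hg²⁺] in the denominator gives [Hg²⁺] = 4.3 × 10^-5 M.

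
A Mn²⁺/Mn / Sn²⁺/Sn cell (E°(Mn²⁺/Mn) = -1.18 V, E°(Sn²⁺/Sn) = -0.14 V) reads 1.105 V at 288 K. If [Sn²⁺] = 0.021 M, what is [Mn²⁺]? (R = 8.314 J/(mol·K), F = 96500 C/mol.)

From the Nernst equation, ln Q = nF(E° − E)/RT = 2×96500×(1.04 − 1.105)/(8.314×288) = -5.239, so Q = 0.00530.
With Q = [Mn²⁺]/[Sn²⁺] and the known concentrations, [Mn²⁺] in the numerator gives [Mn²⁺] = 1.1 × 10^-4 M.

1.1 × 10^-4 M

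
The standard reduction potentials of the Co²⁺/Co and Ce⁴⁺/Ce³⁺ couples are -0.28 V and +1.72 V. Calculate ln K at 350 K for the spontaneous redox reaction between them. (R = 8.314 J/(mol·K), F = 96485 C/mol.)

E°_cell = +1.72 − (-0.28) = 2.00 V, with n = 2 electrons transferred.
At equilibrium E = 0, so the Nernst equation gives ln K = nFE°/RT = (2)(96485)(2.00)/((8.314)(350)) = 132.63.

ln K = 132.6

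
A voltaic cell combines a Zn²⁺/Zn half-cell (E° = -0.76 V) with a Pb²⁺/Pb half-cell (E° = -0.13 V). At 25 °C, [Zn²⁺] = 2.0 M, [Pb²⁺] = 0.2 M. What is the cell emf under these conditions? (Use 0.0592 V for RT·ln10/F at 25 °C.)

The Pb²⁺/Pb couple has the higher reduction potential and acts as the cathode, so E°_cell = -0.13 − (-0.76) = 0.63 V.
Balancing electrons gives n = 2; the reaction quotient is Q = [Zn²⁺]/[Pb²⁺] = 10.0.
At 25 °C, E = E° − (0.0592/n) log Q = 0.63 − (0.0592/2)(1.000) = 0.630 − 0.030 = 0.600 V.

0.600 V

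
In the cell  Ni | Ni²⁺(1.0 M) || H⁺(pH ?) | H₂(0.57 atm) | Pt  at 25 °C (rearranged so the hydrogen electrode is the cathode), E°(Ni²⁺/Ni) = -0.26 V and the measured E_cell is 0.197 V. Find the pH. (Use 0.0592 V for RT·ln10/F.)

E°_cell = 0.26 V and n = 2.
log Q = n(E° − E)/0.0592 = 2×(0.26 − 0.197)/0.0592 = 2.128.
With Q = [Ni²⁺]·P(H₂) / [H⁺]^2, solving for [H⁺] gives log[H⁺] = -1.186, so pH = 1.19.

pH = 1.19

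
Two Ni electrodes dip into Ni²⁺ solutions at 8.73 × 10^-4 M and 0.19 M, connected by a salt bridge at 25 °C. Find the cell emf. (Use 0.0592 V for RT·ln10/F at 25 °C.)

0.069 V

Both half-cells are Ni²⁺/Ni, so E°_cell = 0. The concentrated side is the cathode; the cell reaction moves Ni²⁺ from high to low concentration with n = 2.
Q = [Ni²⁺]_dilute/[Ni²⁺]_conc = 8.73 × 10^-4/0.19 = 0.00459.
E = 0 − (0.0592/2) log Q = −(0.0592/2)(-2.338) = 0.0692 V.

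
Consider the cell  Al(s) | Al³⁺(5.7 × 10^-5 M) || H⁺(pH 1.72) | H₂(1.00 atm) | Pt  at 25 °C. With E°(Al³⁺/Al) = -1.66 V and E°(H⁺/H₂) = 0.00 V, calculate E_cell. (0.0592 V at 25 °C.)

The hydrogen couple is the cathode, so E°_cell = 1.66 V; n = 6.
[H⁺] = 10^(−1.72) = 0.019 M, and Q = [Al³⁺]^2·P(H₂)^3 / [H⁺]^6 = 67.9.
E = E° − (0.0592/6) log Q = 1.66 − (0.0592/6)(1.832) = 1.642 V.

1.64 V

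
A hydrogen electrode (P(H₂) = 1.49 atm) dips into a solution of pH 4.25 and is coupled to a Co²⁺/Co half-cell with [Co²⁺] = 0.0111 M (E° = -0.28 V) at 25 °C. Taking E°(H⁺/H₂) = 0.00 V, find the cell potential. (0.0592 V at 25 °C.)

0.081 V

The hydrogen couple is the cathode, so E°_cell = 0.28 V; n = 2.
[H⁺] = 10^(−4.25) = 5.6 × 10^-5 M, and Q = [Co²⁺]·P(H₂) / [H⁺]^2 = 5.23 × 10^6.
E = E° − (0.0592/2) log Q = 0.28 − (0.0592/2)(6.719) = 0.081 V.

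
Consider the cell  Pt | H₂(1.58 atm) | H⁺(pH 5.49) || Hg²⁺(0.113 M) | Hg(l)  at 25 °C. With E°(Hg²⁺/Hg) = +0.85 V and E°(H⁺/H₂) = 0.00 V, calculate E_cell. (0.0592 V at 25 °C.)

1.15 V

The Hg²⁺/Hg couple is the cathode, so E°_cell = 0.85 V; n = 2.
[H⁺] = 10^(−5.49) = 3.2 × 10^-6 M, and Q = [H⁺]^2 / ([Hg²⁺]·P(H₂)) = 5.86 × 10^-11.
E = E° − (0.0592/2) log Q = 0.85 − (0.0592/2)(-10.232) = 1.153 V.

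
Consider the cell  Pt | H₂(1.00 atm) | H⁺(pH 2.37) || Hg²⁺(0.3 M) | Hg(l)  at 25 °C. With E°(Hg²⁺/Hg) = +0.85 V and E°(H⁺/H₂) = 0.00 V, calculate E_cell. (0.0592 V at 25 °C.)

0.97 V

The Hg²⁺/Hg couple is the cathode, so E°_cell = 0.85 V; n = 2.
[H⁺] = 10^(−2.37) = 0.0043 M, and Q = [H⁺]^2 / ([Hg²⁺]·P(H₂)) = 6.07 × 10^-5.
E = E° − (0.0592/2) log Q = 0.85 − (0.0592/2)(-4.217) = 0.975 V.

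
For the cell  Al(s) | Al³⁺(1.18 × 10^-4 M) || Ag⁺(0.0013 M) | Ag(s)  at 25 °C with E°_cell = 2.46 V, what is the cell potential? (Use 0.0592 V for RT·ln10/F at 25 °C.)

Balancing electrons gives n = 3; the reaction quotient is Q = [Al³⁺]/[Ag⁺]^3 = 5.37 × 10^4.
At 25 °C, E = E° − (0.0592/n) log Q = 2.46 − (0.0592/3)(4.730) = 2.460 − 0.093 = 2.367 V.

2.37 V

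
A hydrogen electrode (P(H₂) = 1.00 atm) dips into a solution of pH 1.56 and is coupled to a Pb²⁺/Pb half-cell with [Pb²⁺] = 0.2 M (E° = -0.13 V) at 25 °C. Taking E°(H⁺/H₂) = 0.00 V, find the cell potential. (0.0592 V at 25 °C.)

The hydrogen couple is the cathode, so E°_cell = 0.13 V; n = 2.
[H⁺] = 10^(−1.56) = 0.028 M, and Q = [Pb²⁺]·P(H₂) / [H⁺]^2 = 264.
E = E° − (0.0592/2) log Q = 0.13 − (0.0592/2)(2.421) = 0.058 V.

0.058 V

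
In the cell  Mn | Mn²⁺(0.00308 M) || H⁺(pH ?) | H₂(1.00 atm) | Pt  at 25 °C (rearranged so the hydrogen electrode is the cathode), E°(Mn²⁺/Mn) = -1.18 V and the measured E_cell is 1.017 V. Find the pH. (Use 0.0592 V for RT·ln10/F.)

pH = 4.01

E°_cell = 1.18 V and n = 2.
log Q = n(E° − E)/0.0592 = 2×(1.18 − 1.017)/0.0592 = 5.507.
With Q = [Mn²⁺]·P(H₂) / [H⁺]^2, solving for [H⁺] gives log[H⁺] = -4.009, so pH = 4.01.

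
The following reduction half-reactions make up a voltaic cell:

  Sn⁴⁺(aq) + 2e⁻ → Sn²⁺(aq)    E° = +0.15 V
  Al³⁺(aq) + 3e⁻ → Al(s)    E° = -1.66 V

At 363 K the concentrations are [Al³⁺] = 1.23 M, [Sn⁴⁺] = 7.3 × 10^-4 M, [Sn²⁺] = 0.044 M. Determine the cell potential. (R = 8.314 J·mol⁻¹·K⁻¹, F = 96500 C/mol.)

The Sn⁴⁺/Sn²⁺ couple has the higher reduction potential and acts as the cathode, so E°_cell = +0.15 − (-1.66) = 1.81 V.
Balancing electrons gives n = 6; the reaction quotient is Q = [Al³⁺]^2·[Sn²⁺]^3/[Sn⁴⁺]^3 = 3.31 × 10^5.
E = E° − (RT/nF) ln Q = 1.81 − (8.314×363)/(6×96500) × (12.711) = 1.810 − 0.066 = 1.744 V.

1.74 V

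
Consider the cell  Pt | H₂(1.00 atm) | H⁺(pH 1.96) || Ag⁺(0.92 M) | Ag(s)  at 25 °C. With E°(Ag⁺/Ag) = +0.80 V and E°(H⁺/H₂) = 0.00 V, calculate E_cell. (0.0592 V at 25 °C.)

0.91 V

The Ag⁺/Ag couple is the cathode, so E°_cell = 0.80 V; n = 2.
[H⁺] = 10^(−1.96) = 0.011 M, and Q = [H⁺]^2 / ([Ag⁺]^2·P(H₂)) = 1.42 × 10^-4.
E = E° − (0.0592/2) log Q = 0.80 − (0.0592/2)(-3.848) = 0.914 V.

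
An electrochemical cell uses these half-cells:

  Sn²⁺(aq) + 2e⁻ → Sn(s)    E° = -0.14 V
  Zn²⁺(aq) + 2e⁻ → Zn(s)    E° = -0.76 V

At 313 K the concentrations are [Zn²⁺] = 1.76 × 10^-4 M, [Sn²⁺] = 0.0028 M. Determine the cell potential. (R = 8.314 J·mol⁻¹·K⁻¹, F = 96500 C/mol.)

The Sn²⁺/Sn couple has the higher reduction potential and acts as the cathode, so E°_cell = -0.14 − (-0.76) = 0.62 V.
Balancing electrons gives n = 2; the reaction quotient is Q = [Zn²⁺]/[Sn²⁺] = 0.0629.
E = E° − (RT/nF) ln Q = 0.62 − (8.314×313)/(2×96500) × (-2.767) = 0.620 + 0.037 = 0.657 V.

0.657 V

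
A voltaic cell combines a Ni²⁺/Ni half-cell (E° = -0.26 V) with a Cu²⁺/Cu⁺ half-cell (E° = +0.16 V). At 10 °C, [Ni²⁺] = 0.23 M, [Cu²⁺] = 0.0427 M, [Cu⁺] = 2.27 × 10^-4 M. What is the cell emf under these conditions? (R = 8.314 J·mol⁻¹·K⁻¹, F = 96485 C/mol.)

The Cu²⁺/Cu⁺ couple has the higher reduction potential and acts as the cathode, so E°_cell = +0.16 − (-0.26) = 0.42 V.
Balancing electrons gives n = 2; the reaction quotient is Q = [Ni²⁺]·[Cu⁺]^2/[Cu²⁺]^2 = 6.5 × 10^-6.
E = E° − (RT/nF) ln Q = 0.42 − (8.314×283)/(2×96485) × (-11.944) = 0.420 + 0.146 = 0.566 V.

0.566 V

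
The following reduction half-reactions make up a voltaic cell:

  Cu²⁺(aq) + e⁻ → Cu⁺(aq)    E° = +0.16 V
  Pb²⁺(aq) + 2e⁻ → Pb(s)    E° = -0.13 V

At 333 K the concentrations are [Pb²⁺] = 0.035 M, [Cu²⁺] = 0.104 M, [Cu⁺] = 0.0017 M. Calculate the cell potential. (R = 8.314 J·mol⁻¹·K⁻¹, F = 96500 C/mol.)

0.456 V

The Cu²⁺/Cu⁺ couple has the higher reduction potential and acts as the cathode, so E°_cell = +0.16 − (-0.13) = 0.29 V.
Balancing electrons gives n = 2; the reaction quotient is Q = [Pb²⁺]·[Cu⁺]^2/[Cu²⁺]^2 = 9.35 × 10^-6.
E = E° − (RT/nF) ln Q = 0.29 − (8.314×333)/(2×96500) × (-11.580) = 0.290 + 0.166 = 0.456 V.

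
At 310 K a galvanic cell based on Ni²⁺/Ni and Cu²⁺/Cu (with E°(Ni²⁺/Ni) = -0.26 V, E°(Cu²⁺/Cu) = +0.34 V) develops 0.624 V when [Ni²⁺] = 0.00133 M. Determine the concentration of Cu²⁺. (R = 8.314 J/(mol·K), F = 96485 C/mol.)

From the Nernst equation, ln Q = nF(E° − E)/RT = 2×96485×(0.60 − 0.624)/(8.314×310) = -1.797, so Q = 0.166.
With Q = [Ni²⁺]/[Cu²⁺] and the known concentrations, [Cu²⁺] in the denominator gives [Cu²⁺] = 0.008 M.

0.008 M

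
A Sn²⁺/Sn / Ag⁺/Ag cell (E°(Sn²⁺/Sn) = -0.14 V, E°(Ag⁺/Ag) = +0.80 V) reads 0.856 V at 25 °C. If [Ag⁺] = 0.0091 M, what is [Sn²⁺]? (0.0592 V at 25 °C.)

From the Nernst equation, log Q = n(E° − E)/0.0592 = 2(0.94 − 0.856)/0.0592 = 2.838, so Q = 688.
With Q = [Sn²⁺]/[Ag⁺]^2 and the known concentrations, [Sn²⁺] in the numerator gives [Sn²⁺] = 0.057 M.

0.057 M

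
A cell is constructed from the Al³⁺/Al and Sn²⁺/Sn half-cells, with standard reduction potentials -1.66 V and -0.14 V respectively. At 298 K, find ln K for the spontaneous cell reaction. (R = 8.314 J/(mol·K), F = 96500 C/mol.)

E°_cell = -0.14 − (-1.66) = 1.52 V, with n = 6 electrons transferred.
At equilibrium E = 0, so the Nernst equation gives ln K = nFE°/RT = (6)(96500)(1.52)/((8.314)(298)) = 355.22.

ln K = 355.2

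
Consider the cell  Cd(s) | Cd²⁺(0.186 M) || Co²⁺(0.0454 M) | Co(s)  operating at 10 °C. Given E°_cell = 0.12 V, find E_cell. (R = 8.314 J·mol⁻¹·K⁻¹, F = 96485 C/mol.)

Balancing electrons gives n = 2; the reaction quotient is Q = [Cd²⁺]/[Co²⁺] = 4.10.
E = E° − (RT/nF) ln Q = 0.12 − (8.314×283)/(2×96485) × (1.410) = 0.120 − 0.017 = 0.103 V.

0.103 V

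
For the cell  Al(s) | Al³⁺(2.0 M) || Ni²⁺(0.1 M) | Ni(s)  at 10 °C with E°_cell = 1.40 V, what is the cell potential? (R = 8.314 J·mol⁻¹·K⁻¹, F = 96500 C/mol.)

1.37 V

Balancing electrons gives n = 6; the reaction quotient is Q = [Al³⁺]^2/[Ni²⁺]^3 = 4000.
E = E° − (RT/nF) ln Q = 1.40 − (8.314×283)/(6×96500) × (8.294) = 1.400 − 0.034 = 1.366 V.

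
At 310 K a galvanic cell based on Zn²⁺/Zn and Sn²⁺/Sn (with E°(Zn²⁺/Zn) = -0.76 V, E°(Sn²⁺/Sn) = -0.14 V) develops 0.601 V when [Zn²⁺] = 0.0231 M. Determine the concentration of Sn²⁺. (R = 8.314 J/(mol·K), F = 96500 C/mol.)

From the Nernst equation, ln Q = nF(E° − E)/RT = 2×96500×(0.62 − 0.601)/(8.314×310) = 1.423, so Q = 4.15.
With Q = [Zn²⁺]/[Sn²⁺] and the known concentrations, [Sn²⁺] in the denominator gives [Sn²⁺] = 0.0056 M.

0.0056 M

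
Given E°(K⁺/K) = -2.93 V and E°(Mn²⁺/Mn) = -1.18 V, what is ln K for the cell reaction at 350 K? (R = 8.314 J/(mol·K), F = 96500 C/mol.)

ln K = 116.1

E°_cell = -1.18 − (-2.93) = 1.75 V, with n = 2 electrons transferred.
At equilibrium E = 0, so the Nernst equation gives ln K = nFE°/RT = (2)(96500)(1.75)/((8.314)(350)) = 116.07.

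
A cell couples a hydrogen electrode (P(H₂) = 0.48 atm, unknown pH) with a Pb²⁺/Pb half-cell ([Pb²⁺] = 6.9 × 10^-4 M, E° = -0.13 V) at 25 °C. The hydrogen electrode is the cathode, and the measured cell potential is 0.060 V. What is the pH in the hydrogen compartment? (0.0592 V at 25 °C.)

E°_cell = 0.13 V and n = 2.
log Q = n(E° − E)/0.0592 = 2×(0.13 − 0.060)/0.0592 = 2.365.
With Q = [Pb²⁺]·P(H₂) / [H⁺]^2, solving for [H⁺] gives log[H⁺] = -2.922, so pH = 2.92.

pH = 2.92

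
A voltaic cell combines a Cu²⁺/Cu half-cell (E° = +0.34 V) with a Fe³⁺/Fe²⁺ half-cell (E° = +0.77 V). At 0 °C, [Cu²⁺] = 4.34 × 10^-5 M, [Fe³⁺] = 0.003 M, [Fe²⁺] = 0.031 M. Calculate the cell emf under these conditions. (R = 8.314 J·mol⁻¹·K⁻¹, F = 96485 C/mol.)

The Fe³⁺/Fe²⁺ couple has the higher reduction potential and acts as the cathode, so E°_cell = +0.77 − (+0.34) = 0.43 V.
Balancing electrons gives n = 2; the reaction quotient is Q = [Cu²⁺]·[Fe²⁺]^2/[Fe³⁺]^2 = 0.00463.
E = E° − (RT/nF) ln Q = 0.43 − (8.314×273)/(2×96485) × (-5.374) = 0.430 + 0.063 = 0.493 V.

0.493 V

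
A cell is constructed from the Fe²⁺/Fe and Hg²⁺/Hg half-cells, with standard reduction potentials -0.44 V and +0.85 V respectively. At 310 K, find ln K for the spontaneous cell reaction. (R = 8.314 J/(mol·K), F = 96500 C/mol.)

E°_cell = +0.85 − (-0.44) = 1.29 V, with n = 2 electrons transferred.
At equilibrium E = 0, so the Nernst equation gives ln K = nFE°/RT = (2)(96500)(1.29)/((8.314)(310)) = 96.60.

ln K = 96.6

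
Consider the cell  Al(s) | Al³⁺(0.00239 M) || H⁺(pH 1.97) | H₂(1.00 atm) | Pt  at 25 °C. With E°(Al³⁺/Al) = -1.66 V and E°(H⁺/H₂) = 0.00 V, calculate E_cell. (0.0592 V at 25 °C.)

1.60 V

The hydrogen couple is the cathode, so E°_cell = 1.66 V; n = 6.
[H⁺] = 10^(−1.97) = 0.011 M, and Q = [Al³⁺]^2·P(H₂)^3 / [H⁺]^6 = 3.77 × 10^6.
E = E° − (0.0592/6) log Q = 1.66 − (0.0592/6)(6.577) = 1.595 V.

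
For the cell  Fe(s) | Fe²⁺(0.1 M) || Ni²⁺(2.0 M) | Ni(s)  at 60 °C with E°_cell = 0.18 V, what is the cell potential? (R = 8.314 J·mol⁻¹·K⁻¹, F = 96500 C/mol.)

0.223 V

Balancing electrons gives n = 2; the reaction quotient is Q = [Fe²⁺]/[Ni²⁺] = 0.0500.
E = E° − (RT/nF) ln Q = 0.18 − (8.314×333)/(2×96500) × (-2.996) = 0.180 + 0.043 = 0.223 V.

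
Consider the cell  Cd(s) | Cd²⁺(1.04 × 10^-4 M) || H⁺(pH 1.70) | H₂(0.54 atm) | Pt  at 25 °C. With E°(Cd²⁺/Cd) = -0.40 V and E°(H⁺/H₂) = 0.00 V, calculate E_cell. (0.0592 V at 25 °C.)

The hydrogen couple is the cathode, so E°_cell = 0.40 V; n = 2.
[H⁺] = 10^(−1.70) = 0.020 M, and Q = [Cd²⁺]·P(H₂) / [H⁺]^2 = 0.141.
E = E° − (0.0592/2) log Q = 0.40 − (0.0592/2)(-0.851) = 0.425 V.

0.43 V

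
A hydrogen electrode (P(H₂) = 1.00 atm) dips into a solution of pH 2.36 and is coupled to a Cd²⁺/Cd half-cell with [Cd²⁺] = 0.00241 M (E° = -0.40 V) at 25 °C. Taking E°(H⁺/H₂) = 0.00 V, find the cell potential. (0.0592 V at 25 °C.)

0.34 V

The hydrogen couple is the cathode, so E°_cell = 0.40 V; n = 2.
[H⁺] = 10^(−2.36) = 0.0044 M, and Q = [Cd²⁺]·P(H₂) / [H⁺]^2 = 126.
E = E° − (0.0592/2) log Q = 0.40 − (0.0592/2)(2.102) = 0.338 V.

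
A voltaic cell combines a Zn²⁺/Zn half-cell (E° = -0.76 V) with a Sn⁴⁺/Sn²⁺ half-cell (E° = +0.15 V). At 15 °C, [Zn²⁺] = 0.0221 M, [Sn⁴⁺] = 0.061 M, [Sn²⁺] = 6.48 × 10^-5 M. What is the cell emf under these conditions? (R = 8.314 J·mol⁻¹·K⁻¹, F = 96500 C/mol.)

The Sn⁴⁺/Sn²⁺ couple has the higher reduction potential and acts as the cathode, so E°_cell = +0.15 − (-0.76) = 0.91 V.
Balancing electrons gives n = 2; the reaction quotient is Q = [Zn²⁺]·[Sn²⁺]/[Sn⁴⁺] = 2.35 × 10^-5.
E = E° − (RT/nF) ln Q = 0.91 − (8.314×288)/(2×96500) × (-10.660) = 0.910 + 0.132 = 1.042 V.

1.04 V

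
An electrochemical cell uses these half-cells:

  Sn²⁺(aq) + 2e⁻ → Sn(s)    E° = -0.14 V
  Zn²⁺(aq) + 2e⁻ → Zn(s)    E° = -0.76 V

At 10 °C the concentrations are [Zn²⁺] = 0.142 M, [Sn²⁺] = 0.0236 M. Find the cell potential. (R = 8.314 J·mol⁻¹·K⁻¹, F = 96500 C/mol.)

The Sn²⁺/Sn couple has the higher reduction potential and acts as the cathode, so E°_cell = -0.14 − (-0.76) = 0.62 V.
Balancing electrons gives n = 2; the reaction quotient is Q = [Zn²⁺]/[Sn²⁺] = 6.02.
E = E° − (RT/nF) ln Q = 0.62 − (8.314×283)/(2×96500) × (1.795) = 0.620 − 0.022 = 0.598 V.

0.598 V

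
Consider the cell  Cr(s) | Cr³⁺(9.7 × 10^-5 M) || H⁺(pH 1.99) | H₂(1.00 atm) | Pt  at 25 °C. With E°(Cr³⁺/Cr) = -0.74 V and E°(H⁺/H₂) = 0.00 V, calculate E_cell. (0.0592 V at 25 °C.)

The hydrogen couple is the cathode, so E°_cell = 0.74 V; n = 6.
[H⁺] = 10^(−1.99) = 0.010 M, and Q = [Cr³⁺]^2·P(H₂)^3 / [H⁺]^6 = 8190.
E = E° − (0.0592/6) log Q = 0.74 − (0.0592/6)(3.914) = 0.701 V.

0.70 V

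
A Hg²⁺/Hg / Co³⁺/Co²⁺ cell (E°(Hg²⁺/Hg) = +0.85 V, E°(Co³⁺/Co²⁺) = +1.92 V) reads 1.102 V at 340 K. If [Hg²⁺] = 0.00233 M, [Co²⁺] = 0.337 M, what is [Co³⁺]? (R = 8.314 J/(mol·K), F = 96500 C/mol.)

From the Nernst equation, ln Q = nF(E° − E)/RT = 2×96500×(1.07 − 1.102)/(8.314×340) = -2.185, so Q = 0.112.
With Q = [Hg²⁺]·[Co²⁺]^2/[Co³⁺]^2 and the known concentrations, [Co³⁺]^2 in the denominator gives [Co³⁺] = 0.048 M.

0.048 M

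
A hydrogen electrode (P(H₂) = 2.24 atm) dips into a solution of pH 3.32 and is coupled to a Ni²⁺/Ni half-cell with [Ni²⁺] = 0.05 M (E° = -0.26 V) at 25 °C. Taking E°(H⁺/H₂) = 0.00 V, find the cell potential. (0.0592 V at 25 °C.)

The hydrogen couple is the cathode, so E°_cell = 0.26 V; n = 2.
[H⁺] = 10^(−3.32) = 4.8 × 10^-4 M, and Q = [Ni²⁺]·P(H₂) / [H⁺]^2 = 4.89 × 10^5.
E = E° − (0.0592/2) log Q = 0.26 − (0.0592/2)(5.689) = 0.092 V.

0.092 V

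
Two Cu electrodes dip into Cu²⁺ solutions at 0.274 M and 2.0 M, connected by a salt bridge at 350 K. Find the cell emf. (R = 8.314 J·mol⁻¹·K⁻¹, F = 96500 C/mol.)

0.030 V

Both half-cells are Cu²⁺/Cu, so E°_cell = 0. The concentrated side is the cathode; the cell reaction moves Cu²⁺ from high to low concentration with n = 2.
Q = [Cu²⁺]_dilute/[Cu²⁺]_conc = 0.274/2.0 = 0.137.
E = 0 − (RT/nF) ln Q = −((8.314×350)/(2×96500))(-1.988) = 0.0300 V.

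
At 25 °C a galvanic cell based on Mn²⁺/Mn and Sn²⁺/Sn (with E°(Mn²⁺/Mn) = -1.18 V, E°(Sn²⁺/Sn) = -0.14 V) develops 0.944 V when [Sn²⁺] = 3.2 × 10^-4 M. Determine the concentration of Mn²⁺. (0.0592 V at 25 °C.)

0.56 M

From the Nernst equation, log Q = n(E° − E)/0.0592 = 2(1.04 − 0.944)/0.0592 = 3.243, so Q = 1750.
With Q = [Mn²⁺]/[Sn²⁺] and the known concentrations, [Mn²⁺] in the numerator gives [Mn²⁺] = 0.56 M.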